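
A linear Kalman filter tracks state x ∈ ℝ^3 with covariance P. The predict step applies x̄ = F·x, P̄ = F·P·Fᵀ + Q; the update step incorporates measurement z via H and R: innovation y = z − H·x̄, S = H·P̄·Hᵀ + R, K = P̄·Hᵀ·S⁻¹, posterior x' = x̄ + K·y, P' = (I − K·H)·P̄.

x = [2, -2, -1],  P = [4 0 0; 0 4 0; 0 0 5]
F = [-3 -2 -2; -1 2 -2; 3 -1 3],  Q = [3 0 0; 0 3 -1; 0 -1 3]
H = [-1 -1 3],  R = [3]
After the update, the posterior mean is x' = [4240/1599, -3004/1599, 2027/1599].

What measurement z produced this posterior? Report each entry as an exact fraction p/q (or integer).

z = [3]

x̄ = F·x = [0, -4, 5]
P̄ = F·P·Fᵀ + Q = [75 16 -58; 16 43 -51; -58 -51 88]
S = H·P̄·Hᵀ + R = [1599]
K = P̄·Hᵀ·S⁻¹ = [-265/1599; -212/1599; 373/1599]
x' − x̄ = [4240/1599, 3392/1599, -5968/1599] = K·y
y = (KᵀK)⁻¹·Kᵀ·(x' − x̄) = [-16]
z = y + H·x̄ = [-16] + [19] = [3]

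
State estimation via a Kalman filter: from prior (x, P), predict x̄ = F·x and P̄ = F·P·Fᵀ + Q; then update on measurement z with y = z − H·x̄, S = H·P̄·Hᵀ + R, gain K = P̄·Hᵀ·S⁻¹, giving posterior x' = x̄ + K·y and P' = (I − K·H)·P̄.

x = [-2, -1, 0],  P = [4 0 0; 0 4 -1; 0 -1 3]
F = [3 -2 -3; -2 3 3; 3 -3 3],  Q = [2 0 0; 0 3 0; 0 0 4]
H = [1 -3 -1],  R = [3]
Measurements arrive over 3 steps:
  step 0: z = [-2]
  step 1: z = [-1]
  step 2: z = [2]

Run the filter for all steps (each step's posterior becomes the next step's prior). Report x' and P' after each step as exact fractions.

step 0: x' = [-3046/871, 433/871, -2597/871], P' = [12138/871 -4299/871 24378/871; -4299/871 7783/871 -26991/871; 24378/871 -26991/871 105327/871]
step 1: x' = [-16548847/2842367, 7804714/2842367, -185657368/14211835], P' = [78415572/2842367 -20095422/2842367 137354295/2842367; -20095422/2842367 12310758/2842367 -55711509/2842367; 137354295/2842367 -55711509/2842367 1538591256/14211835]
step 2: x' = [-1584357727/2554472645, 1647779012/2554472645, -11717797673/2554472645], P' = [4799846318021/183922030440 -221556598121/30653671740 4360008905227/91961015220; -221556598121/30653671740 23049307931/5108945290 -311527705777/15326835870; 4360008905227/91961015220 -311527705777/15326835870 5044452250409/45980507610]

step 0: x̄ = F·x = [-4, 1, -3]
step 0: P̄ = F·P·Fᵀ + Q = [69 -60 30; -60 64 -33; 30 -33 121]
step 0: y = z − H·x̄ = [2]
step 0: S = H·P̄·Hᵀ + R = [871]
step 0: K = P̄·Hᵀ·S⁻¹ = [219/871; -219/871; 8/871]
step 0: x' = x̄ + K·y = [-3046/871, 433/871, -2597/871]
step 0: P' = (I − K·H)·P̄ = [12138/871 -4299/871 24378/871; -4299/871 7783/871 -26991/871; 24378/871 -26991/871 105327/871]
step 1: x̄ = F·x = [-2213/871, -400/871, -18228/871]
step 1: P̄ = F·P·Fᵀ + Q = [378951/871 -352821/871 -808491/871; -352821/871 342369/871 813717/871; -808491/871 813717/871 2132740/871]
step 1: y = z − H·x̄ = [-18086/871]
step 1: S = H·P̄·Hᵀ + R = [14211835/871]
step 1: K = P̄·Hᵀ·S⁻¹ = [449181/2842367; -438729/2842367; -5382382/14211835]
step 1: x' = x̄ + K·y = [-16548847/2842367, 7804714/2842367, -185657368/14211835]
step 1: P' = (I − K·H)·P̄ = [78415572/2842367 -20095422/2842367 137354295/2842367; -20095422/2842367 12310758/2842367 -55711509/2842367; 137354295/2842367 -55711509/2842367 1538591256/14211835]
step 2: x̄ = F·x = [230692259/14211835, -274412924/14211835, -83843229/1291985]
step 2: P̄ = F·P·Fᵀ + Q = [3151809104/14211835 -3395378334/14211835 -843437619/1291985; -3395378334/14211835 3962684169/14211835 1044911619/1291985; -843437619/1291985 1044911619/1291985 3379214894/1291985]
step 2: y = z − H·x̄ = [-389556576/2842367]
step 2: S = H·P̄·Hᵀ + R = [36784406088/2842367]
step 2: K = P̄·Hᵀ·S⁻¹ = [4523151583/36784406088; -892581955/6130734348; -8093126107/18392203044]
step 2: x' = x̄ + K·y = [-1584357727/2554472645, 1647779012/2554472645, -11717797673/2554472645]
step 2: P' = (I − K·H)·P̄ = [4799846318021/183922030440 -221556598121/30653671740 4360008905227/91961015220; -221556598121/30653671740 23049307931/5108945290 -311527705777/15326835870; 4360008905227/91961015220 -311527705777/15326835870 5044452250409/45980507610]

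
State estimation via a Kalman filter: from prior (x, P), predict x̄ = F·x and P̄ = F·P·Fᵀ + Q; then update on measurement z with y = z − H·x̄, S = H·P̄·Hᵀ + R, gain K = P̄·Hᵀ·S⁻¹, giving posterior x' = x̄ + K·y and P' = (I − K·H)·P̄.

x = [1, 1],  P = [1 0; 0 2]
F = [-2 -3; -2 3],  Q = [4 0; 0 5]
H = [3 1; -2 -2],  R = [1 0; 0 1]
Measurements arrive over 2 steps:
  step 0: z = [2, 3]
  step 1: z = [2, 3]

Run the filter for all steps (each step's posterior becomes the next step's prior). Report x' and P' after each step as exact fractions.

step 0: x' = [6961/4187, -13072/4187], P' = [1278/4187 -1778/4187; -1778/4187 6605/8374]
step 1: x' = [3520772/1758979, -6483824/1758979], P' = [2091979/7035916 -727759/1758979; -727759/1758979 2718805/3517958]

step 0: x̄ = F·x = [-5, 1]
step 0: P̄ = F·P·Fᵀ + Q = [26 -14; -14 27]
step 0: y = z − H·x̄ = [16, -5]
step 0: S = H·P̄·Hᵀ + R = [178 -98; -98 101]
step 0: K = P̄·Hᵀ·S⁻¹ = [2056/4187 1000/4187; -4063/8374 -3049/4187]
step 0: x' = x̄ + K·y = [6961/4187, -13072/4187]
step 0: P' = (I − K·H)·P̄ = [1278/4187 -1778/4187; -1778/4187 6605/8374]
step 1: x̄ = F·x = [25294/4187, -53138/4187]
step 1: P̄ = F·P·Fᵀ + Q = [60493/8374 -49221/8374; -49221/8374 154211/8374]
step 1: y = z − H·x̄ = [-14370/4187, -43127/4187]
step 1: S = H·P̄·Hᵀ + R = [205848/4187 -138806/4187; -138806/4187 236711/4187]
step 1: K = P̄·Hᵀ·S⁻¹ = [3364901/7035916 819057/3517958; -1647749/3517958 -1263287/1758979]
step 1: x' = x̄ + K·y = [3520772/1758979, -6483824/1758979]
step 1: P' = (I − K·H)·P̄ = [2091979/7035916 -727759/1758979; -727759/1758979 2718805/3517958]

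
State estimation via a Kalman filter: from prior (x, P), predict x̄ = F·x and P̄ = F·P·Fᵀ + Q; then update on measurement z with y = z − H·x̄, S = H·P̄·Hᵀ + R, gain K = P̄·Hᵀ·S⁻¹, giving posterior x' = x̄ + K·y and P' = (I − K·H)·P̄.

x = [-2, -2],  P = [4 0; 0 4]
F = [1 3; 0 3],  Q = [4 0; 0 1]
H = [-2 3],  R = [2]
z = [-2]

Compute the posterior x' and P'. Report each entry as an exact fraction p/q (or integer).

x' = [-8, -6]
P' = [3076/79 2064/79; 2064/79 1402/79]

x̄ = F·x = [-8, -6]
P̄ = F·P·Fᵀ + Q = [44 36; 36 37]
y = z − H·x̄ = [0]
S = H·P̄·Hᵀ + R = [79]
K = P̄·Hᵀ·S⁻¹ = [20/79; 39/79]
x' = x̄ + K·y = [-8, -6]
P' = (I − K·H)·P̄ = [3076/79 2064/79; 2064/79 1402/79]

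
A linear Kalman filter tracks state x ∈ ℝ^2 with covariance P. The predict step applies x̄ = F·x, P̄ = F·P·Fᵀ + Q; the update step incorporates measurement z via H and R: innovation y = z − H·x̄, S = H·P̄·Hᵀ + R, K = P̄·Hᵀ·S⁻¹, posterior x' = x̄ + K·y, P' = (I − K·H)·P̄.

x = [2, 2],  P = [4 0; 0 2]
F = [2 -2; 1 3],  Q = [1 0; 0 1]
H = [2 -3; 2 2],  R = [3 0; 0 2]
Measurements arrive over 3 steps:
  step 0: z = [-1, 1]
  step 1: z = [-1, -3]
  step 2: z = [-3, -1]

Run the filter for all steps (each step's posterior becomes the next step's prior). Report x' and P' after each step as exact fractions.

step 0: x' = [7/61, 57/122], P' = [235/793 -1/2379; -1/2379 5659/28548]
step 1: x' = [-5093975/4947733, -4074430/14843199], P' = [1343955/4947733 -17082/4947733; -17082/4947733 2781271/14843199]
step 2: x' = [-1186301139/1183935377, 576525049/2367870754], P' = [320254863/1183935377 -4414440/1183935377; -4414440/1183935377 1326805111/7103612262]

step 0: x̄ = F·x = [0, 8]
step 0: P̄ = F·P·Fᵀ + Q = [25 -4; -4 23]
step 0: y = z − H·x̄ = [23, -15]
step 0: S = H·P̄·Hᵀ + R = [358 -30; -30 162]
step 0: K = P̄·Hᵀ·S⁻¹ = [157/793 704/2379; -1889/9516 5647/28548]
step 0: x' = x̄ + K·y = [7/61, 57/122]
step 0: P' = (I − K·H)·P̄ = [235/793 -1/2379; -1/2379 5659/28548]
step 1: x̄ = F·x = [-43/61, 185/122]
step 1: P̄ = F·P·Fᵀ + Q = [21280/7137 -73/122; -73/122 751/244]
step 1: y = z − H·x̄ = [605/122, -282/61]
step 1: S = H·P̄·Hᵀ + R = [1421911/28548 -76279/14274; -76279/14274 153097/7137]
step 1: K = P̄·Hᵀ·S⁻¹ = [130436/706819 1326873/4947733; -402205/2120457 2730025/14843199]
step 1: x' = x̄ + K·y = [-5093975/4947733, -4074430/14843199]
step 1: P' = (I − K·H)·P̄ = [1343955/4947733 -17082/4947733; -17082/4947733 2781271/14843199]
step 2: x̄ = F·x = [-22414990/14843199, -9168405/4947733]
step 2: P̄ = F·P·Fᵀ + Q = [42505711/14843199 -2942960/4947733; -2942960/4947733 14533009/4947733]
step 2: y = z − H·x̄ = [-82215262/14843199, 84997211/14843199]
step 2: S = H·P̄·Hᵀ + R = [712890244/14843199 -73913558/14843199; -73913558/14843199 303474310/14843199]
step 2: K = P̄·Hᵀ·S⁻¹ = [217917682/1183935377 315840423/1183935377; -1344462871/7103612262 1300318471/7103612262]
step 2: x' = x̄ + K·y = [-1186301139/1183935377, 576525049/2367870754]
step 2: P' = (I − K·H)·P̄ = [320254863/1183935377 -4414440/1183935377; -4414440/1183935377 1326805111/7103612262]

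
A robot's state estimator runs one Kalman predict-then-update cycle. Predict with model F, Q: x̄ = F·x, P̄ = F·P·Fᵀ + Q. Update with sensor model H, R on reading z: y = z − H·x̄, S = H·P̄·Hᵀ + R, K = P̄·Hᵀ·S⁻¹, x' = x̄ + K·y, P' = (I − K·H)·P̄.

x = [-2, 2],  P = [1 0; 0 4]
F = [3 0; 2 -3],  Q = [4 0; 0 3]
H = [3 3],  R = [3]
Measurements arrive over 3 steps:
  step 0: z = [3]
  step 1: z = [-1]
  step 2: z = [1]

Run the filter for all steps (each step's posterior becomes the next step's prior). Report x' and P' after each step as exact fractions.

step 0: x̄ = F·x = [-6, -10]
step 0: P̄ = F·P·Fᵀ + Q = [13 6; 6 43]
step 0: y = z − H·x̄ = [51]
step 0: S = H·P̄·Hᵀ + R = [615]
step 0: K = P̄·Hᵀ·S⁻¹ = [19/205; 49/205]
step 0: x' = x̄ + K·y = [-261/205, 449/205]
step 0: P' = (I − K·H)·P̄ = [1582/205 -1563/205; -1563/205 1612/205]
step 1: x̄ = F·x = [-783/205, -1869/205]
step 1: P̄ = F·P·Fᵀ + Q = [15058/205 23559/205; 23559/205 40207/205]
step 1: y = z − H·x̄ = [7751/205]
step 1: S = H·P̄·Hᵀ + R = [922062/205]
step 1: K = P̄·Hᵀ·S⁻¹ = [38617/307354; 31883/153677]
step 1: x' = x̄ + K·y = [286157/307354, -195596/153677]
step 1: P' = (I − K·H)·P̄ = [752773/307354 -357078/153677; -357078/153677 388961/153677]
step 2: x̄ = F·x = [858471/307354, 872945/153677]
step 2: P̄ = F·P·Fᵀ + Q = [8004373/307354 5472021/153677; 5472021/153677 9752162/153677]
step 2: y = z − H·x̄ = [-7505729/307354]
step 2: S = H·P̄·Hᵀ + R = [445493091/307354]
step 2: K = P̄·Hᵀ·S⁻¹ = [18948415/148497697; 30448366/148497697]
step 2: x' = x̄ + K·y = [-47960012/148497697, 99961154/148497697]
step 2: P' = (I − K·H)·P̄ = [362785789/148497697 -343837374/148497697; -343837374/148497697 374285740/148497697]

step 0: x' = [-261/205, 449/205], P' = [1582/205 -1563/205; -1563/205 1612/205]
step 1: x' = [286157/307354, -195596/153677], P' = [752773/307354 -357078/153677; -357078/153677 388961/153677]
step 2: x' = [-47960012/148497697, 99961154/148497697], P' = [362785789/148497697 -343837374/148497697; -343837374/148497697 374285740/148497697]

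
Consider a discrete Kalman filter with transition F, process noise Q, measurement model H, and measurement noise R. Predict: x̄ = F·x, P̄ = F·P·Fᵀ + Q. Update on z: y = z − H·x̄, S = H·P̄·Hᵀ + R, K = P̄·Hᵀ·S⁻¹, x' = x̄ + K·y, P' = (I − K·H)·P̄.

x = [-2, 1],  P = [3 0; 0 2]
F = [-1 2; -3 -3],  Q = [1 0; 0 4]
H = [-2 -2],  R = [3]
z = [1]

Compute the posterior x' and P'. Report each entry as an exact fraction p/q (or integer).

x̄ = F·x = [4, 3]
P̄ = F·P·Fᵀ + Q = [12 -3; -3 49]
y = z − H·x̄ = [15]
S = H·P̄·Hᵀ + R = [223]
K = P̄·Hᵀ·S⁻¹ = [-18/223; -92/223]
x' = x̄ + K·y = [622/223, -711/223]
P' = (I − K·H)·P̄ = [2352/223 -2325/223; -2325/223 2463/223]

x' = [622/223, -711/223]
P' = [2352/223 -2325/223; -2325/223 2463/223]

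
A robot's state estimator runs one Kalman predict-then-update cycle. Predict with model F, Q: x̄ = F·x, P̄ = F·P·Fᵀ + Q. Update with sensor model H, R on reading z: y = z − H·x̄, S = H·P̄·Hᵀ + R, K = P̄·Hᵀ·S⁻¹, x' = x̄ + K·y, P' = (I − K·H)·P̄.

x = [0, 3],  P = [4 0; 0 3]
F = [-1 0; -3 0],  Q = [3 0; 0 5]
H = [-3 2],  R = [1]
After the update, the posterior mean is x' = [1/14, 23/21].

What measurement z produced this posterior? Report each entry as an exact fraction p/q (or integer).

x̄ = F·x = [0, 0]
P̄ = F·P·Fᵀ + Q = [7 12; 12 41]
S = H·P̄·Hᵀ + R = [84]
K = P̄·Hᵀ·S⁻¹ = [1/28; 23/42]
x' − x̄ = [1/14, 23/21] = K·y
y = (KᵀK)⁻¹·Kᵀ·(x' − x̄) = [2]
z = y + H·x̄ = [2] + [0] = [2]

z = [2]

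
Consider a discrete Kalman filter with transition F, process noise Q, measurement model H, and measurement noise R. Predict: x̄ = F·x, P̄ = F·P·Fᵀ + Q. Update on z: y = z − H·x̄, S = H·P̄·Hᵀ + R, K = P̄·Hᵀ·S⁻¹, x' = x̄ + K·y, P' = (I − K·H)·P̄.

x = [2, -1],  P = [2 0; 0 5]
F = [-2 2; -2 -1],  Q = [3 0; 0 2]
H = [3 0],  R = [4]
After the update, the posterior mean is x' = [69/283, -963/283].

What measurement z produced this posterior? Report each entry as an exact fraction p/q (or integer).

z = [1]

x̄ = F·x = [-6, -3]
P̄ = F·P·Fᵀ + Q = [31 -2; -2 15]
S = H·P̄·Hᵀ + R = [283]
K = P̄·Hᵀ·S⁻¹ = [93/283; -6/283]
x' − x̄ = [1767/283, -114/283] = K·y
y = (KᵀK)⁻¹·Kᵀ·(x' − x̄) = [19]
z = y + H·x̄ = [19] + [-18] = [1]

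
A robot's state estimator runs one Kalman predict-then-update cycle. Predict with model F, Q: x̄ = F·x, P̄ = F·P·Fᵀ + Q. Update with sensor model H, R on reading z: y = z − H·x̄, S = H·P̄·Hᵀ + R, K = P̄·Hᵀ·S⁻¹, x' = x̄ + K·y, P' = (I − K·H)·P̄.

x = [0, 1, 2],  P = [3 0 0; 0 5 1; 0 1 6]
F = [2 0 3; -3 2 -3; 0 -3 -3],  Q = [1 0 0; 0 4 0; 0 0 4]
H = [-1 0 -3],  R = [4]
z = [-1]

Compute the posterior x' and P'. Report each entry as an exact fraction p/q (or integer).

x̄ = F·x = [6, -4, -9]
P̄ = F·P·Fᵀ + Q = [67 -66 -63; -66 93 27; -63 27 121]
y = z − H·x̄ = [-22]
S = H·P̄·Hᵀ + R = [782]
K = P̄·Hᵀ·S⁻¹ = [61/391; -15/782; -150/391]
x' = x̄ + K·y = [1004/391, -1399/391, -219/391]
P' = (I − K·H)·P̄ = [18755/391 -24891/391 -6333/391; -24891/391 72501/782 8307/391; -6333/391 8307/391 2311/391]

x' = [1004/391, -1399/391, -219/391]
P' = [18755/391 -24891/391 -6333/391; -24891/391 72501/782 8307/391; -6333/391 8307/391 2311/391]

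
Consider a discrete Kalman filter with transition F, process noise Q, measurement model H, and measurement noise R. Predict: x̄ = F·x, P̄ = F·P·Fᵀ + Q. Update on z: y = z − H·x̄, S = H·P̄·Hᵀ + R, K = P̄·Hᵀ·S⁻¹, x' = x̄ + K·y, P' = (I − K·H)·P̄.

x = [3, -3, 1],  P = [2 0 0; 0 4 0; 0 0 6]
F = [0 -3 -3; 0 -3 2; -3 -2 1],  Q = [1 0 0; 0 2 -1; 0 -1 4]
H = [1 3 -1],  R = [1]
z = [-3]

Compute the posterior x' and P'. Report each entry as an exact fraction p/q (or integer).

x̄ = F·x = [6, 11, -2]
P̄ = F·P·Fᵀ + Q = [91 0 6; 0 62 35; 6 35 44]
y = z − H·x̄ = [-44]
S = H·P̄·Hᵀ + R = [472]
K = P̄·Hᵀ·S⁻¹ = [85/472; 151/472; 67/472]
x' = x̄ + K·y = [-227/118, -363/118, -973/118]
P' = (I − K·H)·P̄ = [35727/472 -12835/472 -2863/472; -12835/472 6463/472 6403/472; -2863/472 6403/472 16279/472]

x' = [-227/118, -363/118, -973/118]
P' = [35727/472 -12835/472 -2863/472; -12835/472 6463/472 6403/472; -2863/472 6403/472 16279/472]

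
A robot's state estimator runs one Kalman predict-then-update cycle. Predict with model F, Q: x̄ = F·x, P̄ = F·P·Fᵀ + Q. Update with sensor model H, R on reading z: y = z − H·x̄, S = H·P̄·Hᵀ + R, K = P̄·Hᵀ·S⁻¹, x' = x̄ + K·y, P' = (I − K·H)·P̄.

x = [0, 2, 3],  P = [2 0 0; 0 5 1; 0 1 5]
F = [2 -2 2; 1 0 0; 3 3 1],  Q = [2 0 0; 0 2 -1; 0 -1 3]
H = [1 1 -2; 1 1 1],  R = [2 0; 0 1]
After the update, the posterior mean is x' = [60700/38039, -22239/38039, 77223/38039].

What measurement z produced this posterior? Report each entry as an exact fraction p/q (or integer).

z = [-3, 3]

x̄ = F·x = [2, 0, 9]
P̄ = F·P·Fᵀ + Q = [42 4 -4; 4 4 5; -4 5 77]
S = H·P̄·Hᵀ + R = [360 -101; -101 134]
K = P̄·Hᵀ·S⁻¹ = [11478/38039 20574/38039; 1045/38039 4478/38039; -12624/38039 12627/38039]
x' − x̄ = [-15378/38039, -22239/38039, -265128/38039] = K·y
y = (KᵀK)⁻¹·Kᵀ·(x' − x̄) = [13, -8]
z = y + H·x̄ = [13, -8] + [-16, 11] = [-3, 3]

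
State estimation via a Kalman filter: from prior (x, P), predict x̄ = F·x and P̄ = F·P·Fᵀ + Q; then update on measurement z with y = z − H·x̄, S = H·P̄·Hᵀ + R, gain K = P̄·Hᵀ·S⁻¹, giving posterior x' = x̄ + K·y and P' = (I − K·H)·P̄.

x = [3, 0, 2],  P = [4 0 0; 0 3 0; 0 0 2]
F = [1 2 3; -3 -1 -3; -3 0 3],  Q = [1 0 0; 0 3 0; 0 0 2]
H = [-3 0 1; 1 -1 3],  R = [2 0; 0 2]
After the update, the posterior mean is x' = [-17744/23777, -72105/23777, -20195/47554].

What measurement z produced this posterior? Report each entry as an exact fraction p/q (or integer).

z = [2, 1]

x̄ = F·x = [9, -15, -3]
P̄ = F·P·Fᵀ + Q = [35 -36 6; -36 60 18; 6 18 56]
S = H·P̄·Hᵀ + R = [337 -111; -111 601]
K = P̄·Hᵀ·S⁻¹ = [-12405/47554 4751/47554; 8883/23777 -21/23777; 20077/95108 28395/95108]
x' − x̄ = [-231737/23777, 284550/23777, 122467/47554] = K·y
y = (KᵀK)⁻¹·Kᵀ·(x' − x̄) = [32, -14]
z = y + H·x̄ = [32, -14] + [-30, 15] = [2, 1]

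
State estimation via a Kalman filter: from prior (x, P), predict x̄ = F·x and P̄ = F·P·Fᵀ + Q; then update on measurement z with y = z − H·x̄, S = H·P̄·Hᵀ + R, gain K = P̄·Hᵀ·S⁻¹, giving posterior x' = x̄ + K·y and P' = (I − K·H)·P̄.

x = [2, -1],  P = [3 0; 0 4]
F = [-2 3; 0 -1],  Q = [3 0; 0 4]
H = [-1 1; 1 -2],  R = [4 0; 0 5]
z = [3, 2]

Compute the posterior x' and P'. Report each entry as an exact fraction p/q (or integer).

x' = [-3950/1223, -2093/1223]
P' = [6564/1223 3192/1223; 3192/1223 2536/1223]

x̄ = F·x = [-7, 1]
P̄ = F·P·Fᵀ + Q = [51 -12; -12 8]
y = z − H·x̄ = [-5, 11]
S = H·P̄·Hᵀ + R = [87 -103; -103 136]
K = P̄·Hᵀ·S⁻¹ = [-843/1223 36/1223; -164/1223 -376/1223]
x' = x̄ + K·y = [-3950/1223, -2093/1223]
P' = (I − K·H)·P̄ = [6564/1223 3192/1223; 3192/1223 2536/1223]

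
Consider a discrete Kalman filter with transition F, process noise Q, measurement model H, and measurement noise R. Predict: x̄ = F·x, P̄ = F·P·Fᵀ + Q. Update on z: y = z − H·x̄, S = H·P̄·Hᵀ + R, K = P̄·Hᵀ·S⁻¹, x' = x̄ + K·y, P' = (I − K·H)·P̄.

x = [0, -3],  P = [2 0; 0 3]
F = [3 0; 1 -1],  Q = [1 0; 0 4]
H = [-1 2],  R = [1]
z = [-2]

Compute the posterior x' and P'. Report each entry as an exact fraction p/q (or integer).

x' = [7/4, 0]
P' = [559/32 69/8; 69/8 9/2]

x̄ = F·x = [0, 3]
P̄ = F·P·Fᵀ + Q = [19 6; 6 9]
y = z − H·x̄ = [-8]
S = H·P̄·Hᵀ + R = [32]
K = P̄·Hᵀ·S⁻¹ = [-7/32; 3/8]
x' = x̄ + K·y = [7/4, 0]
P' = (I − K·H)·P̄ = [559/32 69/8; 69/8 9/2]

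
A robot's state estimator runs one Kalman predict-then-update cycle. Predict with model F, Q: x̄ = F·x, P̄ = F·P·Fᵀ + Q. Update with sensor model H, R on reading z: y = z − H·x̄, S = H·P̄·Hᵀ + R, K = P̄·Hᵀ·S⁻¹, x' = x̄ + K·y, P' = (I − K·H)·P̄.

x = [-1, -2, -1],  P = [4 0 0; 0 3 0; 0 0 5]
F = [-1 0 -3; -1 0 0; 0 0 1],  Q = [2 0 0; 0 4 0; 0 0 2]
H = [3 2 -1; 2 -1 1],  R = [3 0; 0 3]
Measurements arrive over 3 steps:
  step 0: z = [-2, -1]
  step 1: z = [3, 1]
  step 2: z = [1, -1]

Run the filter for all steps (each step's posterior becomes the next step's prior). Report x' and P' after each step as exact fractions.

step 0: x̄ = F·x = [4, 1, -1]
step 0: P̄ = F·P·Fᵀ + Q = [51 4 -15; 4 8 0; -15 0 7]
step 0: y = z − H·x̄ = [-17, -7]
step 0: S = H·P̄·Hᵀ + R = [639 272; 272 146]
step 0: K = P̄·Hᵀ·S⁻¹ = [312/1931 1033/3862; 2044/9655 -3808/9655; -668/9655 -553/19310]
step 0: x' = x̄ + K·y = [-2391/3862, 1563/9655, 7273/19310]
step 0: P' = (I − K·H)·P̄ = [1399/3862 -1012/1931 -1723/3862; -1012/1931 20008/9655 18704/9655; -1723/3862 18704/9655 52979/19310]
step 1: x̄ = F·x = [-4932/9655, 2391/3862, 7273/19310]
step 1: P̄ = F·P·Fᵀ + Q = [235368/9655 -1885/1931 -75161/9655; -1885/1931 16847/3862 1723/3862; -75161/9655 1723/3862 91599/19310]
step 1: y = z − H·x̄ = [14177/3862, 4372/1931]
step 1: S = H·P̄·Hᵀ + R = [1072873/3862 242102/1931; 242102/1931 157359/1931]
step 1: K = P̄·Hᵀ·S⁻¹ = [4540974/26721629 6768428/26721629; 4525217/26721629 -8886518/26721629; -3104119/26721629 1079636/26721629]
step 1: x' = x̄ + K·y = [91719437/133608145, 13035138/26721629, 5570331/133608145]
step 1: P' = (I − K·H)·P̄ = [44586402/133608145 -10658196/26721629 -40937364/133608145; -10658196/26721629 40207077/26721629 34863915/26721629; -40937364/133608145 34863915/26721629 272388843/133608145]
step 2: x̄ = F·x = [-21686086/26721629, -91719437/133608145, 5570331/133608145]
step 2: P̄ = F·P·Fᵀ + Q = [503535619/26721629 -15645138/26721629 -155245833/26721629; -15645138/26721629 579018982/133608145 40937364/133608145; -155245833/26721629 40937364/133608145 539605133/133608145]
step 2: y = z − H·x̄ = [129581728/26721629, -14037053/133608145]
step 2: S = H·P̄·Hᵀ + R = [5894105121/26721629 2535356542/26721629; 2535356542/26721629 8716272302/133608145]
step 2: K = P̄·Hᵀ·S⁻¹ = [60822555281/359904353809 9540507825/37884668822; 61732343016/359904353809 -6234756959/18942334411; -40897593481/359904353809 1680898369/37884668822]
step 2: x' = x̄ + K·y = [-1210283593/65437155238, 5885275636/32718577619, -33636039939/65437155238]
step 2: P' = (I − K·H)·P̄ = [238260811681/719808707618 -141279890347/359904353809 -215272458031/719808707618; -141279890347/359904353809 536215334120/359904353809 463393968151/359904353809; -215272458031/719808707618 463393968151/359904353809 1453144059397/719808707618]

step 0: x' = [-2391/3862, 1563/9655, 7273/19310], P' = [1399/3862 -1012/1931 -1723/3862; -1012/1931 20008/9655 18704/9655; -1723/3862 18704/9655 52979/19310]
step 1: x' = [91719437/133608145, 13035138/26721629, 5570331/133608145], P' = [44586402/133608145 -10658196/26721629 -40937364/133608145; -10658196/26721629 40207077/26721629 34863915/26721629; -40937364/133608145 34863915/26721629 272388843/133608145]
step 2: x' = [-1210283593/65437155238, 5885275636/32718577619, -33636039939/65437155238], P' = [238260811681/719808707618 -141279890347/359904353809 -215272458031/719808707618; -141279890347/359904353809 536215334120/359904353809 463393968151/359904353809; -215272458031/719808707618 463393968151/359904353809 1453144059397/719808707618]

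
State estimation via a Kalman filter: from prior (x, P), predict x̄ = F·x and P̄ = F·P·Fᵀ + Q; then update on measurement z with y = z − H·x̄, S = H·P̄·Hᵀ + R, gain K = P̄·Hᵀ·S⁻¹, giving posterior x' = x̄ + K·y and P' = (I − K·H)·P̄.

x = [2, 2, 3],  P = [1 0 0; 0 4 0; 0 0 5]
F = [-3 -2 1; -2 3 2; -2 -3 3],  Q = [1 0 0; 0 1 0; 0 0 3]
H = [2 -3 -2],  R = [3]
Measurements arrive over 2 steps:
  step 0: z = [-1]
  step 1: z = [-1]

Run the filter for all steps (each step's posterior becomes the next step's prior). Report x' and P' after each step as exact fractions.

step 0: x' = [-266/37, -181/148, -177/37], P' = [5731/185 -335/37 1649/37; -335/37 1423/148 -854/37; 1649/37 -854/37 2936/37]
step 1: x' = [36109652/1953739, 2479198/1953739, 33335932/1953739], P' = [218992086/1953739 -1953312/1953739 221845581/1953739; -1953312/1953739 7689685/1953739 -13474839/1953739; 221845581/1953739 -13474839/1953739 243425505/1953739]

step 0: x̄ = F·x = [-7, 8, -1]
step 0: P̄ = F·P·Fᵀ + Q = [31 -8 45; -8 61 -2; 45 -2 88]
step 0: y = z − H·x̄ = [35]
step 0: S = H·P̄·Hᵀ + R = [740]
step 0: K = P̄·Hᵀ·S⁻¹ = [-1/185; -39/148; -4/37]
step 0: x' = x̄ + K·y = [-266/37, -181/148, -177/37]
step 0: P' = (I − K·H)·P̄ = [5731/185 -335/37 1649/37; -335/37 1423/148 -854/37; 1649/37 -854/37 2936/37]
step 1: x̄ = F·x = [1423/74, 169/148, 547/148]
step 1: P̄ = F·P·Fᵀ + Q = [21069/185 -483/370 30117/370; -483/370 2951/740 -1059/740; 30117/370 -1059/740 517711/740]
step 1: y = z − H·x̄ = [-4239/148]
step 1: S = H·P̄·Hᵀ + R = [1953739/740]
step 1: K = P̄·Hᵀ·S⁻¹ = [50982/1953739; -8667/1953739; -911777/1953739]
step 1: x' = x̄ + K·y = [36109652/1953739, 2479198/1953739, 33335932/1953739]
step 1: P' = (I − K·H)·P̄ = [218992086/1953739 -1953312/1953739 221845581/1953739; -1953312/1953739 7689685/1953739 -13474839/1953739; 221845581/1953739 -13474839/1953739 243425505/1953739]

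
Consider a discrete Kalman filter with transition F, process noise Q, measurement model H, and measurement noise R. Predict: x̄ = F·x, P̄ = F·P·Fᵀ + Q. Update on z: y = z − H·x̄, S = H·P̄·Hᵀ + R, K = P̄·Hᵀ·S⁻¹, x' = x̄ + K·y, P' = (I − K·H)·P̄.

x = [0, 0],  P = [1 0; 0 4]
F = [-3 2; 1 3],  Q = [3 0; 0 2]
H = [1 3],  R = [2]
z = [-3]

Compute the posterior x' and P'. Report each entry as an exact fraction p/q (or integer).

x̄ = F·x = [0, 0]
P̄ = F·P·Fᵀ + Q = [28 21; 21 39]
y = z − H·x̄ = [-3]
S = H·P̄·Hᵀ + R = [507]
K = P̄·Hᵀ·S⁻¹ = [7/39; 46/169]
x' = x̄ + K·y = [-7/13, -138/169]
P' = (I − K·H)·P̄ = [35/3 -49/13; -49/13 243/169]

x' = [-7/13, -138/169]
P' = [35/3 -49/13; -49/13 243/169]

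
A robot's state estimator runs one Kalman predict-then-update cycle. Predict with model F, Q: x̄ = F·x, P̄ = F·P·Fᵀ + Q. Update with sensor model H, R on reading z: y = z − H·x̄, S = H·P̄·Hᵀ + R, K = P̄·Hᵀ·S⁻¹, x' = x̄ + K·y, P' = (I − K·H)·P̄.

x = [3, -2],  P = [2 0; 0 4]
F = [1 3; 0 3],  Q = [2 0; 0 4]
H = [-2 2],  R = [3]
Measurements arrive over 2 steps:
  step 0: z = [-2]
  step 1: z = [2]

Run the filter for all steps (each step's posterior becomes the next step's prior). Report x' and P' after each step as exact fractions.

step 0: x̄ = F·x = [-3, -6]
step 0: P̄ = F·P·Fᵀ + Q = [40 36; 36 40]
step 0: y = z − H·x̄ = [4]
step 0: S = H·P̄·Hᵀ + R = [35]
step 0: K = P̄·Hᵀ·S⁻¹ = [-8/35; 8/35]
step 0: x' = x̄ + K·y = [-137/35, -178/35]
step 0: P' = (I − K·H)·P̄ = [1336/35 1324/35; 1324/35 1336/35]
step 1: x̄ = F·x = [-671/35, -534/35]
step 1: P̄ = F·P·Fᵀ + Q = [21374/35 15996/35; 15996/35 12164/35]
step 1: y = z − H·x̄ = [-204/35]
step 1: S = H·P̄·Hᵀ + R = [6289/35]
step 1: K = P̄·Hᵀ·S⁻¹ = [-10756/6289; -7664/6289]
step 1: x' = x̄ + K·y = [-57877/6289, -51282/6289]
step 1: P' = (I − K·H)·P̄ = [535130/6289 518996/6289; 518996/6289 507500/6289]

step 0: x' = [-137/35, -178/35], P' = [1336/35 1324/35; 1324/35 1336/35]
step 1: x' = [-57877/6289, -51282/6289], P' = [535130/6289 518996/6289; 518996/6289 507500/6289]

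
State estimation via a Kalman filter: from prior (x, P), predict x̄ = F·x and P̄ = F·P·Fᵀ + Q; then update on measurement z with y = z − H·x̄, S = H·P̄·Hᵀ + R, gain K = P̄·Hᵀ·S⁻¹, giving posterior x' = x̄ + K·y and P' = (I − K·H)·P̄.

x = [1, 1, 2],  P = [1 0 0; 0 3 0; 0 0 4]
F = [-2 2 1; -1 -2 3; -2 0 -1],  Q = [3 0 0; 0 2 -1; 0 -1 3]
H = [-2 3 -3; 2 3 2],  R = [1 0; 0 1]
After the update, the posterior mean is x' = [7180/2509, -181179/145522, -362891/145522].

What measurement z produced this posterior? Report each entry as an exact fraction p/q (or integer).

x̄ = F·x = [2, 3, -4]
P̄ = F·P·Fᵀ + Q = [23 2 0; 2 51 -11; 0 -11 11]
S = H·P̄·Hᵀ + R = [825 334; 334 488]
K = P̄·Hᵀ·S⁻¹ = [-318/2509 485/2509; 21863/145522 50587/291044; -14267/145522 12969/291044]
x' − x̄ = [2162/2509, -617745/145522, 219197/145522] = K·y
y = (KᵀK)⁻¹·Kᵀ·(x' − x̄) = [-19, -8]
z = y + H·x̄ = [-19, -8] + [17, 5] = [-2, -3]

z = [-2, -3]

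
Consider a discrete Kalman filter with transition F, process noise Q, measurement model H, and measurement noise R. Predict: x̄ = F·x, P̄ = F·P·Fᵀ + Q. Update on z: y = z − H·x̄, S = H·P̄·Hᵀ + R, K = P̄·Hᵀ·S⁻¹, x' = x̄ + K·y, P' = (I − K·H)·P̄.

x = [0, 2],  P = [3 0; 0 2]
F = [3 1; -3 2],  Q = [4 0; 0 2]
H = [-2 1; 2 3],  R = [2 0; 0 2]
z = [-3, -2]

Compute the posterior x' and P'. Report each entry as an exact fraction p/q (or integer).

x' = [981/1076, -9097/7532]
P' = [499/1614 -67/538; -67/538 935/3766]

x̄ = F·x = [2, 4]
P̄ = F·P·Fᵀ + Q = [33 -23; -23 37]
y = z − H·x̄ = [-3, -18]
S = H·P̄·Hᵀ + R = [263 71; 71 191]
K = P̄·Hᵀ·S⁻¹ = [-1199/3228 395/3228; 1873/7532 1867/7532]
x' = x̄ + K·y = [981/1076, -9097/7532]
P' = (I − K·H)·P̄ = [499/1614 -67/538; -67/538 935/3766]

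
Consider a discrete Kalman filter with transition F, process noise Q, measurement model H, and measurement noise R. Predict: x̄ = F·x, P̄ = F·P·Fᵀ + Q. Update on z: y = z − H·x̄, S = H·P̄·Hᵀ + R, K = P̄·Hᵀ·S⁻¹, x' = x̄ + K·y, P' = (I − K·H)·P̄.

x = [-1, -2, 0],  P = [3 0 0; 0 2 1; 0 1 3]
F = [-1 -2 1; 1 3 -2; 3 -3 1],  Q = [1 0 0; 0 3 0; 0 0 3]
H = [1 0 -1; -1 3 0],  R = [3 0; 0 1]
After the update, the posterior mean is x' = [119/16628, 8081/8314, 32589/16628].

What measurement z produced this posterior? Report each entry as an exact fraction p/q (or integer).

x̄ = F·x = [5, -7, 3]
P̄ = F·P·Fᵀ + Q = [11 -14 1; -14 24 -6; 1 -6 45]
S = H·P̄·Hᵀ + R = [57 -34; -34 312]
K = P̄·Hᵀ·S⁻¹ = [659/8314 -2681/16628; 107/4157 2315/8314; -7187/8314 -2579/16628]
x' − x̄ = [-83021/16628, 66279/8314, -17295/16628] = K·y
y = (KᵀK)⁻¹·Kᵀ·(x' − x̄) = [-4, 29]
z = y + H·x̄ = [-4, 29] + [2, -26] = [-2, 3]

z = [-2, 3]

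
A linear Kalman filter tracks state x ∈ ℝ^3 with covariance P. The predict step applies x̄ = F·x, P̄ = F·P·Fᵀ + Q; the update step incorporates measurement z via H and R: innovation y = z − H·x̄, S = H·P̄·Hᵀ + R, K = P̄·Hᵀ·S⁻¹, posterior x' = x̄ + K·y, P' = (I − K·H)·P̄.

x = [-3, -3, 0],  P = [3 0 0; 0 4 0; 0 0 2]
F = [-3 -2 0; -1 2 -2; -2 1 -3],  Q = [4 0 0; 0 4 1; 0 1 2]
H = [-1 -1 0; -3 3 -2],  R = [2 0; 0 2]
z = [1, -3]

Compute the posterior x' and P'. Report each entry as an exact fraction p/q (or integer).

x̄ = F·x = [15, -3, 3]
P̄ = F·P·Fᵀ + Q = [47 -7 10; -7 31 27; 10 27 36]
y = z − H·x̄ = [13, 57]
S = H·P̄·Hᵀ + R = [66 122; 122 770]
K = P̄·Hᵀ·S⁻¹ = [-2149/8984 -1783/8984; -3225/4492 861/4492; -3241/4492 391/4492]
x' = x̄ + K·y = [649/1123, -1581/1123, -3185/2246]
P' = (I − K·H)·P̄ = [5891/4492 -1871/2246 -6779/2246; -1871/2246 2548/1123 5010/1123; -6779/2246 5010/1123 25003/2246]

x' = [649/1123, -1581/1123, -3185/2246]
P' = [5891/4492 -1871/2246 -6779/2246; -1871/2246 2548/1123 5010/1123; -6779/2246 5010/1123 25003/2246]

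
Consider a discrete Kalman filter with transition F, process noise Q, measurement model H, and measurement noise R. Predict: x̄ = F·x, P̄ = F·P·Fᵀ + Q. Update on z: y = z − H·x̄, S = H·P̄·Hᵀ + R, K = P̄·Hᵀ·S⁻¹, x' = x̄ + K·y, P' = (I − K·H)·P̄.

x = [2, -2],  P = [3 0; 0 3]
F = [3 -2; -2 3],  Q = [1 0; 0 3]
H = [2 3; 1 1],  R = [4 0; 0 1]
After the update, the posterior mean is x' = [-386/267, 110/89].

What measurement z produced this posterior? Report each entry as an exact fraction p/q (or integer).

z = [2, -1]

x̄ = F·x = [10, -10]
P̄ = F·P·Fᵀ + Q = [40 -36; -36 42]
S = H·P̄·Hᵀ + R = [110 26; 26 11]
K = P̄·Hᵀ·S⁻¹ = [-206/267 584/267; 73/89 -124/89]
x' − x̄ = [-3056/267, 1000/89] = K·y
y = (KᵀK)⁻¹·Kᵀ·(x' − x̄) = [12, -1]
z = y + H·x̄ = [12, -1] + [-10, 0] = [2, -1]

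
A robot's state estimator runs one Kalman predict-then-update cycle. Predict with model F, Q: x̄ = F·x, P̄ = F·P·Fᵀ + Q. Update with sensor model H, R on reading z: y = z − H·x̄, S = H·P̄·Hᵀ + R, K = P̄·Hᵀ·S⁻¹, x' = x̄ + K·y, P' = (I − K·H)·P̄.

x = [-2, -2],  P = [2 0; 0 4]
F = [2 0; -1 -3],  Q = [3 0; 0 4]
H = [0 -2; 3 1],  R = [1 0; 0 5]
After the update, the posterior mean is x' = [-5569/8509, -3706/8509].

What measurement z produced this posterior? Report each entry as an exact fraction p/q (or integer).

z = [1, -2]

x̄ = F·x = [-4, 8]
P̄ = F·P·Fᵀ + Q = [11 -4; -4 42]
S = H·P̄·Hᵀ + R = [169 -60; -60 122]
K = P̄·Hᵀ·S⁻¹ = [1358/8509 5381/17018; -4224/8509 15/8509]
x' − x̄ = [28467/8509, -71778/8509] = K·y
y = (KᵀK)⁻¹·Kᵀ·(x' − x̄) = [17, 2]
z = y + H·x̄ = [17, 2] + [-16, -4] = [1, -2]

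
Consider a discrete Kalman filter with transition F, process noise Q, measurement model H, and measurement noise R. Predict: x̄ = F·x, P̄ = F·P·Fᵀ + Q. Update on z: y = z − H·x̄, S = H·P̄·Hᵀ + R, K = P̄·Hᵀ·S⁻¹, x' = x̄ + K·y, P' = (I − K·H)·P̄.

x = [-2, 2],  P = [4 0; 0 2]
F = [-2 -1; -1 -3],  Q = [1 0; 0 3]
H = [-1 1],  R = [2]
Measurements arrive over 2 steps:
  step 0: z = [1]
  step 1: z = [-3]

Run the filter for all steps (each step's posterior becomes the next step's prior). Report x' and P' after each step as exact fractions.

step 0: x̄ = F·x = [2, -4]
step 0: P̄ = F·P·Fᵀ + Q = [19 14; 14 25]
step 0: y = z − H·x̄ = [7]
step 0: S = H·P̄·Hᵀ + R = [18]
step 0: K = P̄·Hᵀ·S⁻¹ = [-5/18; 11/18]
step 0: x' = x̄ + K·y = [1/18, 5/18]
step 0: P' = (I − K·H)·P̄ = [317/18 307/18; 307/18 329/18]
step 1: x̄ = F·x = [-7/18, -8/9]
step 1: P̄ = F·P·Fᵀ + Q = [2843/18 1885/9; 1885/9 2587/9]
step 1: y = z − H·x̄ = [-5/2]
step 1: S = H·P̄·Hᵀ + R = [57/2]
step 1: K = P̄·Hᵀ·S⁻¹ = [103/57; 52/19]
step 1: x' = x̄ + K·y = [-839/171, -1322/171]
step 1: P' = (I − K·H)·P̄ = [11095/171 11713/171; 11713/171 12649/171]

step 0: x' = [1/18, 5/18], P' = [317/18 307/18; 307/18 329/18]
step 1: x' = [-839/171, -1322/171], P' = [11095/171 11713/171; 11713/171 12649/171]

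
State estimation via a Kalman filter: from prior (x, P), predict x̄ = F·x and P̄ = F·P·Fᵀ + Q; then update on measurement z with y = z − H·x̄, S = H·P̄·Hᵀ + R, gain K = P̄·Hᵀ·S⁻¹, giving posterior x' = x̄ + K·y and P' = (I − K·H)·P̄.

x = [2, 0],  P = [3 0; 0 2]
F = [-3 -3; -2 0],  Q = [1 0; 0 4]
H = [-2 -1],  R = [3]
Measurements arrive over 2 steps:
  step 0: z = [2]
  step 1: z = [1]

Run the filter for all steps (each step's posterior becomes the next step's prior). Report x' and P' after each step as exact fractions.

step 0: x̄ = F·x = [-6, -4]
step 0: P̄ = F·P·Fᵀ + Q = [46 18; 18 16]
step 0: y = z − H·x̄ = [-14]
step 0: S = H·P̄·Hᵀ + R = [275]
step 0: K = P̄·Hᵀ·S⁻¹ = [-2/5; -52/275]
step 0: x' = x̄ + K·y = [-2/5, -372/275]
step 0: P' = (I − K·H)·P̄ = [2 -14/5; -14/5 1696/275]
step 1: x̄ = F·x = [1446/275, 4/5]
step 1: P̄ = F·P·Fᵀ + Q = [6629/275 -24/5; -24/5 12]
step 1: y = z − H·x̄ = [3387/275]
step 1: S = H·P̄·Hᵀ + R = [25361/275]
step 1: K = P̄·Hᵀ·S⁻¹ = [-11938/25361; -660/25361]
step 1: x' = x̄ + K·y = [-13680/25361, 12160/25361]
step 1: P' = (I − K·H)·P̄ = [93099/25361 -150384/25361; -150384/25361 302748/25361]

step 0: x' = [-2/5, -372/275], P' = [2 -14/5; -14/5 1696/275]
step 1: x' = [-13680/25361, 12160/25361], P' = [93099/25361 -150384/25361; -150384/25361 302748/25361]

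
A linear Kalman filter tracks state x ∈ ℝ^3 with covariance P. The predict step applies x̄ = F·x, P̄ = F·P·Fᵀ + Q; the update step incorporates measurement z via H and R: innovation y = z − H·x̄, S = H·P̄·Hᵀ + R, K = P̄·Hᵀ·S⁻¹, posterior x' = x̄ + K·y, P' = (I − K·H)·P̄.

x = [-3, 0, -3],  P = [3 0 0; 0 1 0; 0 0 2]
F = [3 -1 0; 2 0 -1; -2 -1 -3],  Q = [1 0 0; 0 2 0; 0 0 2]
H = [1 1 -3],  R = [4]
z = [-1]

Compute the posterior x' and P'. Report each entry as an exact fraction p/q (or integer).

x' = [101/65, 13/5, 121/65]
P' = [1369/130 41/5 779/130; 41/5 54/5 31/5; 779/130 31/5 569/130]

x̄ = F·x = [-9, -3, 15]
P̄ = F·P·Fᵀ + Q = [29 18 -17; 18 16 -6; -17 -6 33]
y = z − H·x̄ = [56]
S = H·P̄·Hᵀ + R = [520]
K = P̄·Hᵀ·S⁻¹ = [49/260; 1/10; -61/260]
x' = x̄ + K·y = [101/65, 13/5, 121/65]
P' = (I − K·H)·P̄ = [1369/130 41/5 779/130; 41/5 54/5 31/5; 779/130 31/5 569/130]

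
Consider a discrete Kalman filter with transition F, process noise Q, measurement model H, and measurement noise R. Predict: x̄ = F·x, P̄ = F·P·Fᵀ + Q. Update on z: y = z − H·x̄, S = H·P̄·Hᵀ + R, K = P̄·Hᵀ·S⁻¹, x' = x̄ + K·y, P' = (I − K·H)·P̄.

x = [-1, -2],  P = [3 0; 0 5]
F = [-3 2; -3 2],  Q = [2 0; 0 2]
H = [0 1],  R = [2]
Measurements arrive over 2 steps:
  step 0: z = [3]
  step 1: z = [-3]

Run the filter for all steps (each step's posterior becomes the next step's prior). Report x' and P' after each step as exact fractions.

step 0: x̄ = F·x = [-1, -1]
step 0: P̄ = F·P·Fᵀ + Q = [49 47; 47 49]
step 0: y = z − H·x̄ = [4]
step 0: S = H·P̄·Hᵀ + R = [51]
step 0: K = P̄·Hᵀ·S⁻¹ = [47/51; 49/51]
step 0: x' = x̄ + K·y = [137/51, 145/51]
step 0: P' = (I − K·H)·P̄ = [290/51 94/51; 94/51 98/51]
step 1: x̄ = F·x = [-121/51, -121/51]
step 1: P̄ = F·P·Fᵀ + Q = [1976/51 1874/51; 1874/51 1976/51]
step 1: y = z − H·x̄ = [-32/51]
step 1: S = H·P̄·Hᵀ + R = [2078/51]
step 1: K = P̄·Hᵀ·S⁻¹ = [937/1039; 988/1039]
step 1: x' = x̄ + K·y = [-3053/1039, -3085/1039]
step 1: P' = (I − K·H)·P̄ = [5826/1039 1874/1039; 1874/1039 1976/1039]

step 0: x' = [137/51, 145/51], P' = [290/51 94/51; 94/51 98/51]
step 1: x' = [-3053/1039, -3085/1039], P' = [5826/1039 1874/1039; 1874/1039 1976/1039]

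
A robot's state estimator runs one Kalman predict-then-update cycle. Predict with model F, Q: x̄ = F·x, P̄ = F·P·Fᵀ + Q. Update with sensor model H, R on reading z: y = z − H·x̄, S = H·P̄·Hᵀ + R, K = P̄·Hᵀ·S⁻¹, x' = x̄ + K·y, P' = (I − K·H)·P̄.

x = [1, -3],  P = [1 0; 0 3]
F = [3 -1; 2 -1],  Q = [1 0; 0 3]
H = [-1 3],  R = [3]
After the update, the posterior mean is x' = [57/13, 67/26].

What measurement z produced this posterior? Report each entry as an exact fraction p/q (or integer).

z = [3]

x̄ = F·x = [6, 5]
P̄ = F·P·Fᵀ + Q = [13 9; 9 10]
S = H·P̄·Hᵀ + R = [52]
K = P̄·Hᵀ·S⁻¹ = [7/26; 21/52]
x' − x̄ = [-21/13, -63/26] = K·y
y = (KᵀK)⁻¹·Kᵀ·(x' − x̄) = [-6]
z = y + H·x̄ = [-6] + [9] = [3]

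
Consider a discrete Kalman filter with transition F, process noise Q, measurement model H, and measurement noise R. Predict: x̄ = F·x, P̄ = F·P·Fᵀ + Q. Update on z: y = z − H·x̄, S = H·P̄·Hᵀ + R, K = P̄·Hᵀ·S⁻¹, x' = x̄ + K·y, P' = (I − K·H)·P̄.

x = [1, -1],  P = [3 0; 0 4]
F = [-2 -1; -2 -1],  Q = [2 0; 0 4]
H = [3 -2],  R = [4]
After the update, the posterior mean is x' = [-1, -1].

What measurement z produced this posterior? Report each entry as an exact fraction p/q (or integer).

x̄ = F·x = [-1, -1]
P̄ = F·P·Fᵀ + Q = [18 16; 16 20]
S = H·P̄·Hᵀ + R = [54]
K = P̄·Hᵀ·S⁻¹ = [11/27; 4/27]
x' − x̄ = [0, 0] = K·y
y = (KᵀK)⁻¹·Kᵀ·(x' − x̄) = [0]
z = y + H·x̄ = [0] + [-1] = [-1]

z = [-1]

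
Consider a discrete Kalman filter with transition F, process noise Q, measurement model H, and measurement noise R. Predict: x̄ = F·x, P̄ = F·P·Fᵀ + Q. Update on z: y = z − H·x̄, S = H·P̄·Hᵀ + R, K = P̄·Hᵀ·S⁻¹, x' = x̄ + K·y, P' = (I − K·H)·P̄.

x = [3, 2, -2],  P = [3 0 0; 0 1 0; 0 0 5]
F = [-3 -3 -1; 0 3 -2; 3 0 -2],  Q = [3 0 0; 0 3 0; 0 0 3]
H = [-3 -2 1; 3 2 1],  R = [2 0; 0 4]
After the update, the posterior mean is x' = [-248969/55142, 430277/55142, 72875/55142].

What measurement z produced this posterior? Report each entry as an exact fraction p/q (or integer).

z = [-1, 3]

x̄ = F·x = [-13, 10, 13]
P̄ = F·P·Fᵀ + Q = [44 1 -17; 1 32 20; -17 20 50]
S = H·P̄·Hᵀ + R = [610 -486; -486 568]
K = P̄·Hᵀ·S⁻¹ = [-14453/55142 -504/27571; 7793/55142 7557/27571; 26801/55142 13359/27571]
x' − x̄ = [467877/55142, -121143/55142, -643971/55142] = K·y
y = (KᵀK)⁻¹·Kᵀ·(x' − x̄) = [-33, 9]
z = y + H·x̄ = [-33, 9] + [32, -6] = [-1, 3]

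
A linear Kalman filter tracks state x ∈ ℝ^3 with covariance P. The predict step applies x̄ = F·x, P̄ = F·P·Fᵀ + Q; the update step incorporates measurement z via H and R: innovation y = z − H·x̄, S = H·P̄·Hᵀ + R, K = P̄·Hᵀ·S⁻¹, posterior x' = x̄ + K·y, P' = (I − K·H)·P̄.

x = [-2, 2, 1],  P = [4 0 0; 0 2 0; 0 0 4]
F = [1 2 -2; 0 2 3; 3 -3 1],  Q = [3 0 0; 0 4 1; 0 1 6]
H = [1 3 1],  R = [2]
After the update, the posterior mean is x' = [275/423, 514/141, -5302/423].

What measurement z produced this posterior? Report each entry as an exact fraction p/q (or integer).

z = [-1]

x̄ = F·x = [0, 7, -11]
P̄ = F·P·Fᵀ + Q = [31 -16 -8; -16 48 1; -8 1 64]
S = H·P̄·Hᵀ + R = [423]
K = P̄·Hᵀ·S⁻¹ = [-25/423; 43/141; 59/423]
x' − x̄ = [275/423, -473/141, -649/423] = K·y
y = (KᵀK)⁻¹·Kᵀ·(x' − x̄) = [-11]
z = y + H·x̄ = [-11] + [10] = [-1]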